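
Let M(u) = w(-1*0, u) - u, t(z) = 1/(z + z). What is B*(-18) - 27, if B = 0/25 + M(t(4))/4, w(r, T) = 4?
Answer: -711/16 ≈ -44.438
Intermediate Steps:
t(z) = 1/(2*z)
M(u) = 4 - u
B = 31/32 (B = 0/25 + (4 - 1/(2*4))/4 = 0*(1/25) + (4 - 1/(2*4))*(1/4) = 0 + (4 - 1*1/8)*(1/4) = 0 + (4 - 1/8)*(1/4) = 0 + (31/8)*(1/4) = 0 + 31/32 = 31/32 ≈ 0.96875)
B*(-18) - 27 = (31/32)*(-18) - 27 = -279/16 - 27 = -711/16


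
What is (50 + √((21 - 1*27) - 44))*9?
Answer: 450 + 45*I*√2 ≈ 450.0 + 63.64*I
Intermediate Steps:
(50 + √((21 - 1*27) - 44))*9 = (50 + √((21 - 27) - 44))*9 = (50 + √(-6 - 44))*9 = (50 + √(-50))*9 = (50 + 5*I*√2)*9 = 450 + 45*I*√2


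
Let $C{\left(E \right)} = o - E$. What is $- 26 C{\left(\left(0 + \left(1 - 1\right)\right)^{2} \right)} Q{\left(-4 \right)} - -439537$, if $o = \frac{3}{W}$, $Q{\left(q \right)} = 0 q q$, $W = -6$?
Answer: $439537$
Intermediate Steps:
$Q{\left(q \right)} = 0$ ($Q{\left(q \right)} = 0 q = 0$)
$o = - \frac{1}{2}$ ($o = \frac{3}{-6} = 3 \left(- \frac{1}{6}\right) = - \frac{1}{2} \approx -0.5$)
$C{\left(E \right)} = - \frac{1}{2} - E$
$- 26 C{\left(\left(0 + \left(1 - 1\right)\right)^{2} \right)} Q{\left(-4 \right)} - -439537 = - 26 \left(- \frac{1}{2} - \left(0 + \left(1 - 1\right)\right)^{2}\right) 0 - -439537 = - 26 \left(- \frac{1}{2} - \left(0 + 0\right)^{2}\right) 0 + 439537 = - 26 \left(- \frac{1}{2} - 0^{2}\right) 0 + 439537 = - 26 \left(- \frac{1}{2} - 0\right) 0 + 439537 = - 26 \left(- \frac{1}{2} + 0\right) 0 + 439537 = \left(-26\right) \left(- \frac{1}{2}\right) 0 + 439537 = 13 \cdot 0 + 439537 = 0 + 439537 = 439537$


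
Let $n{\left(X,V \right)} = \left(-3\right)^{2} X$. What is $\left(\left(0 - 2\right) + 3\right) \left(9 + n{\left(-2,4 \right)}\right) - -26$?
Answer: $17$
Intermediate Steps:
$n{\left(X,V \right)} = 9 X$
$\left(\left(0 - 2\right) + 3\right) \left(9 + n{\left(-2,4 \right)}\right) - -26 = \left(\left(0 - 2\right) + 3\right) \left(9 + 9 \left(-2\right)\right) - -26 = \left(-2 + 3\right) \left(9 - 18\right) + 26 = 1 \left(-9\right) + 26 = -9 + 26 = 17$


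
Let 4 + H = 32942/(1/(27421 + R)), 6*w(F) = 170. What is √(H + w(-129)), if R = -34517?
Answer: I*√2103807669/3 ≈ 15289.0*I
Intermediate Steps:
w(F) = 85/3 (w(F) = (⅙)*170 = 85/3)
H = -233756436 (H = -4 + 32942/(1/(27421 - 34517)) = -4 + 32942/(1/(-7096)) = -4 + 32942/(-1/7096) = -4 + 32942*(-7096) = -4 - 233756432 = -233756436)
√(H + w(-129)) = √(-233756436 + 85/3) = √(-701269223/3) = I*√2103807669/3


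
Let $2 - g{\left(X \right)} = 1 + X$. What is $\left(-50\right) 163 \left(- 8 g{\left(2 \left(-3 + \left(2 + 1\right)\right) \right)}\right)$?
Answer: $65200$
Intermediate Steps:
$g{\left(X \right)} = 1 - X$ ($g{\left(X \right)} = 2 - \left(1 + X\right) = 1 - X$)
$\left(-50\right) 163 \left(- 8 g{\left(2 \left(-3 + \left(2 + 1\right)\right) \right)}\right) = \left(-50\right) 163 \left(- 8 \left(1 - 2 \left(-3 + \left(2 + 1\right)\right)\right)\right) = - 8150 \left(- 8 \left(1 - 2 \left(-3 + 3\right)\right)\right) = - 8150 \left(- 8 \left(1 - 2 \cdot 0\right)\right) = - 8150 \left(- 8 \left(1 - 0\right)\right) = - 8150 \left(- 8 \left(1 + 0\right)\right) = - 8150 \left(\left(-8\right) 1\right) = \left(-8150\right) \left(-8\right) = 65200$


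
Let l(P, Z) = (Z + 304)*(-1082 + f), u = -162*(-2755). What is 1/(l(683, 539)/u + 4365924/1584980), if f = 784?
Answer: 310259835/679994024 ≈ 0.45627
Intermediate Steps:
u = 446310
l(P, Z) = -90592 - 298*Z (l(P, Z) = (Z + 304)*(-1082 + 784) = (304 + Z)*(-298) = -90592 - 298*Z)
1/(l(683, 539)/u + 4365924/1584980) = 1/((-90592 - 298*539)/446310 + 4365924/1584980) = 1/((-90592 - 160622)*(1/446310) + 4365924*(1/1584980)) = 1/(-251214*1/446310 + 1091481/396245) = 1/(-41869/74385 + 1091481/396245) = 1/(679994024/310259835) = 310259835/679994024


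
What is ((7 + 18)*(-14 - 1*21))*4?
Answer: -3500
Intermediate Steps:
((7 + 18)*(-14 - 1*21))*4 = (25*(-14 - 21))*4 = (25*(-35))*4 = -875*4 = -3500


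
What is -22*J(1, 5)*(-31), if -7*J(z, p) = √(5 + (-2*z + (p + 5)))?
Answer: -682*√13/7 ≈ -351.28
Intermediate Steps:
J(z, p) = -√(10 + p - 2*z)/7 (J(z, p) = -√(5 + (-2*z + (p + 5)))/7 = -√(5 + (-2*z + (5 + p)))/7 = -√(5 + (5 + p - 2*z))/7 = -√(10 + p - 2*z)/7)
-22*J(1, 5)*(-31) = -(-22)*√(10 + 5 - 2*1)/7*(-31) = -(-22)*√(10 + 5 - 2)/7*(-31) = -(-22)*√13/7*(-31) = (22*√13/7)*(-31) = -682*√13/7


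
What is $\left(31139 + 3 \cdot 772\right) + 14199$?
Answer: $47654$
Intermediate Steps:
$\left(31139 + 3 \cdot 772\right) + 14199 = \left(31139 + 2316\right) + 14199 = 33455 + 14199 = 47654$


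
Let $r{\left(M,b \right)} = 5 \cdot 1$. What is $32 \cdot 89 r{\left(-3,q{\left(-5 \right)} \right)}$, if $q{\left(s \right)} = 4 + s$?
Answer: $14240$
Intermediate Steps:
$r{\left(M,b \right)} = 5$
$32 \cdot 89 r{\left(-3,q{\left(-5 \right)} \right)} = 32 \cdot 89 \cdot 5 = 2848 \cdot 5 = 14240$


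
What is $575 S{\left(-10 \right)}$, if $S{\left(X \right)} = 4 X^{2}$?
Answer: $230000$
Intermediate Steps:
$575 S{\left(-10 \right)} = 575 \cdot 4 \left(-10\right)^{2} = 575 \cdot 4 \cdot 100 = 575 \cdot 400 = 230000$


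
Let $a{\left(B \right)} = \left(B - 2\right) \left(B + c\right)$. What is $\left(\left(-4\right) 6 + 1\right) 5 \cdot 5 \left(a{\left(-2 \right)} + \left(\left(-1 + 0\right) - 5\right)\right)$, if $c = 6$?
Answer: $12650$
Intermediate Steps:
$a{\left(B \right)} = \left(-2 + B\right) \left(6 + B\right)$ ($a{\left(B \right)} = \left(B - 2\right) \left(B + 6\right) = \left(-2 + B\right) \left(6 + B\right)$)
$\left(\left(-4\right) 6 + 1\right) 5 \cdot 5 \left(a{\left(-2 \right)} + \left(\left(-1 + 0\right) - 5\right)\right) = \left(\left(-4\right) 6 + 1\right) 5 \cdot 5 \left(\left(-12 + \left(-2\right)^{2} + 4 \left(-2\right)\right) + \left(\left(-1 + 0\right) - 5\right)\right) = \left(-24 + 1\right) 5 \cdot 5 \left(\left(-12 + 4 - 8\right) - 6\right) = \left(-23\right) 5 \cdot 5 \left(-16 - 6\right) = \left(-115\right) 5 \left(-22\right) = \left(-575\right) \left(-22\right) = 12650$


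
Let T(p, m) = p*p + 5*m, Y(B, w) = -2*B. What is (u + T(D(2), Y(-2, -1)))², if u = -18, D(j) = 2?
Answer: 36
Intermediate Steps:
T(p, m) = p² + 5*m
(u + T(D(2), Y(-2, -1)))² = (-18 + (2² + 5*(-2*(-2))))² = (-18 + (4 + 5*4))² = (-18 + (4 + 20))² = (-18 + 24)² = 6² = 36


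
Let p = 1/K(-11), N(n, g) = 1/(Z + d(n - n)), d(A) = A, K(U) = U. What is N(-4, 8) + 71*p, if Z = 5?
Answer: -344/55 ≈ -6.2545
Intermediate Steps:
N(n, g) = 1/5 (N(n, g) = 1/(5 + (n - n)) = 1/(5 + 0) = 1/5)
p = -1/11 (p = 1/(-11) = -1/11 ≈ -0.090909)
N(-4, 8) + 71*p = 1/5 + 71*(-1/11) = 1/5 - 71/11 = -344/55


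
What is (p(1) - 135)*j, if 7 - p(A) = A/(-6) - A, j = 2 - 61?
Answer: 44899/6 ≈ 7483.2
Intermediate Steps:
j = -59
p(A) = 7 + 7*A/6 (p(A) = 7 - (A/(-6) - A) = 7 - (A*(-1/6) - A) = 7 - (-A/6 - A) = 7 - (-7)*A/6 = 7 + 7*A/6)
(p(1) - 135)*j = ((7 + (7/6)*1) - 135)*(-59) = ((7 + 7/6) - 135)*(-59) = (49/6 - 135)*(-59) = -761/6*(-59) = 44899/6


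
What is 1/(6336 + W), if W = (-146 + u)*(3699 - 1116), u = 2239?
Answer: 1/5412555 ≈ 1.8476e-7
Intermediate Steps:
W = 5406219 (W = (-146 + 2239)*(3699 - 1116) = 2093*2583 = 5406219)
1/(6336 + W) = 1/(6336 + 5406219) = 1/5412555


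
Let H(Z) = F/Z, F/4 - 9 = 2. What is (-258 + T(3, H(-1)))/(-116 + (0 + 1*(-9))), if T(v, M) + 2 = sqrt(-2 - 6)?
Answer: 52/25 - 2*I*sqrt(2)/125 ≈ 2.08 - 0.022627*I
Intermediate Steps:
F = 44 (F = 36 + 4*2 = 36 + 8 = 44)
H(Z) = 44/Z
T(v, M) = -2 + 2*I*sqrt(2) (T(v, M) = -2 + sqrt(-2 - 6) = -2 + sqrt(-8) = -2 + 2*I*sqrt(2))
(-258 + T(3, H(-1)))/(-116 + (0 + 1*(-9))) = (-258 + (-2 + 2*I*sqrt(2)))/(-116 + (0 + 1*(-9))) = (-260 + 2*I*sqrt(2))/(-116 + (0 - 9)) = (-260 + 2*I*sqrt(2))/(-116 - 9) = (-260 + 2*I*sqrt(2))/(-125) = (-260 + 2*I*sqrt(2))*(-1/125) = 52/25 - 2*I*sqrt(2)/125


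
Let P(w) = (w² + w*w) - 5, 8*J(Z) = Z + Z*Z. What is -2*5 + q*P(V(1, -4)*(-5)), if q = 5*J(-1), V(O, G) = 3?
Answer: -10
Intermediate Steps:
J(Z) = Z/8 + Z²/8 (J(Z) = (Z + Z*Z)/8 = (Z + Z²)/8 = Z/8 + Z²/8)
q = 0 (q = 5*((⅛)*(-1)*(1 - 1)) = 5*((⅛)*(-1)*0) = 5*0 = 0)
P(w) = -5 + 2*w² (P(w) = (w² + w²) - 5 = 2*w² - 5 = -5 + 2*w²)
-2*5 + q*P(V(1, -4)*(-5)) = -2*5 + 0*(-5 + 2*(3*(-5))²) = -10 + 0*(-5 + 2*(-15)²) = -10 + 0*(-5 + 2*225) = -10 + 0*(-5 + 450) = -10 + 0*445 = -10 + 0 = -10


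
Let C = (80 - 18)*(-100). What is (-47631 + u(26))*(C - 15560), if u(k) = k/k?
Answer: 1036428800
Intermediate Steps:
u(k) = 1
C = -6200 (C = 62*(-100) = -6200)
(-47631 + u(26))*(C - 15560) = (-47631 + 1)*(-6200 - 15560) = -47630*(-21760) = 1036428800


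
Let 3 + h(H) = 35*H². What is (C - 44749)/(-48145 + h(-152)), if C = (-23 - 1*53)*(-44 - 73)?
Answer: -35857/760492 ≈ -0.047150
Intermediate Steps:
C = 8892 (C = (-23 - 53)*(-117) = -76*(-117) = 8892)
h(H) = -3 + 35*H²
(C - 44749)/(-48145 + h(-152)) = (8892 - 44749)/(-48145 + (-3 + 35*(-152)²)) = -35857/(-48145 + (-3 + 35*23104)) = -35857/(-48145 + (-3 + 808640)) = -35857/(-48145 + 808637) = -35857/760492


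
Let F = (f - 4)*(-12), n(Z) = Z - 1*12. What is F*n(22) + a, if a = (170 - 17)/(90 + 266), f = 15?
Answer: -469767/356 ≈ -1319.6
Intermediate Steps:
n(Z) = -12 + Z (n(Z) = Z - 12 = -12 + Z)
F = -132 (F = (15 - 4)*(-12) = 11*(-12) = -132)
a = 153/356 ≈ 0.42978
F*n(22) + a = -132*(-12 + 22) + 153/356 = -132*10 + 153/356 = -1320 + 153/356 = -469767/356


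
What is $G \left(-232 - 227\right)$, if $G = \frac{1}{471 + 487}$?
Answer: $- \frac{459}{958} \approx -0.47912$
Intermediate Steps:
$G = \frac{1}{958} \approx 0.0010438$
$G \left(-232 - 227\right) = \frac{-232 - 227}{958} = \frac{1}{958} \left(-459\right) = - \frac{459}{958}$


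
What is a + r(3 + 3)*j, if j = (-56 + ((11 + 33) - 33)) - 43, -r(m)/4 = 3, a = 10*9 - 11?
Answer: 1135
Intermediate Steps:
a = 79 (a = 90 - 11 = 79)
r(m) = -12 (r(m) = -4*3 = -12)
j = -88 (j = (-56 + (44 - 33)) - 43 = (-56 + 11) - 43 = -45 - 43 = -88)
a + r(3 + 3)*j = 79 - 12*(-88) = 79 + 1056 = 1135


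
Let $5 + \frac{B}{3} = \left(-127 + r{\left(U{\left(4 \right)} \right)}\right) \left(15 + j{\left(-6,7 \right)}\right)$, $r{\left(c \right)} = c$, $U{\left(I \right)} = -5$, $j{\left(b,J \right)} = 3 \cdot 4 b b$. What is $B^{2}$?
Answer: $31338558729$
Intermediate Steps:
$j{\left(b,J \right)} = 12 b^{2}$ ($j{\left(b,J \right)} = 12 b b = 12 b^{2}$)
$B = -177027$ ($B = -15 + 3 \left(-127 - 5\right) \left(15 + 12 \left(-6\right)^{2}\right) = -15 + 3 \left(- 132 \left(15 + 12 \cdot 36\right)\right) = -15 + 3 \left(- 132 \left(15 + 432\right)\right) = -15 + 3 \left(\left(-132\right) 447\right) = -15 + 3 \left(-59004\right) = -15 - 177012 = -177027$)
$B^{2} = \left(-177027\right)^{2} = 31338558729$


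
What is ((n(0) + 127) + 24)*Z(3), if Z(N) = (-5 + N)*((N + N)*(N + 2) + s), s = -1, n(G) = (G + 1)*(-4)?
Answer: -8526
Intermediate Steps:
n(G) = -4 - 4*G (n(G) = (1 + G)*(-4) = -4 - 4*G)
Z(N) = (-1 + 2*N*(2 + N))*(-5 + N) (Z(N) = (-5 + N)*((N + N)*(N + 2) - 1) = (-5 + N)*((2*N)*(2 + N) - 1) = (-5 + N)*(2*N*(2 + N) - 1) = (-5 + N)*(-1 + 2*N*(2 + N)) = (-1 + 2*N*(2 + N))*(-5 + N))
((n(0) + 127) + 24)*Z(3) = (((-4 - 4*0) + 127) + 24)*(5 - 21*3 - 6*3² + 2*3³) = (((-4 + 0) + 127) + 24)*(5 - 63 - 6*9 + 2*27) = ((-4 + 127) + 24)*(5 - 63 - 54 + 54) = (123 + 24)*(-58) = 147*(-58) = -8526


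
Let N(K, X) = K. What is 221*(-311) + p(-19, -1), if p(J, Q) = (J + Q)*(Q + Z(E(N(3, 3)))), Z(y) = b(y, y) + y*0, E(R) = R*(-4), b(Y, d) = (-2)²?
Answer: -68791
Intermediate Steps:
b(Y, d) = 4
E(R) = -4*R
Z(y) = 4 (Z(y) = 4 + y*0 = 4 + 0 = 4)
p(J, Q) = (4 + Q)*(J + Q) (p(J, Q) = (J + Q)*(Q + 4) = (J + Q)*(4 + Q) = (4 + Q)*(J + Q))
221*(-311) + p(-19, -1) = 221*(-311) + ((-1)² + 4*(-19) + 4*(-1) - 19*(-1)) = -68731 + (1 - 76 - 4 + 19) = -68731 - 60 = -68791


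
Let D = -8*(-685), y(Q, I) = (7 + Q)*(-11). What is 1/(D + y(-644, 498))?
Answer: 1/12487 ≈ 8.0083e-5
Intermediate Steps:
y(Q, I) = -77 - 11*Q
D = 5480
1/(D + y(-644, 498)) = 1/(5480 + (-77 - 11*(-644))) = 1/(5480 + (-77 + 7084)) = 1/(5480 + 7007) = 1/12487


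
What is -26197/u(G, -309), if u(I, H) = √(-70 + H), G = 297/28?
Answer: 26197*I*√379/379 ≈ 1345.7*I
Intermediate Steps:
G = 297/28 (G = 297*(1/28) = 297/28 ≈ 10.607)
-26197/u(G, -309) = -26197/√(-70 - 309) = -26197*(-I*√379/379) = -(-26197)*I*√379/379 = 26197*I*√379/379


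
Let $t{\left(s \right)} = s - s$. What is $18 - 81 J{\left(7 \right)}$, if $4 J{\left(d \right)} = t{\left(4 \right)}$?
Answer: $18$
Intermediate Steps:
$t{\left(s \right)} = 0$
$J{\left(d \right)} = 0$ ($J{\left(d \right)} = \frac{1}{4} \cdot 0 = 0$)
$18 - 81 J{\left(7 \right)} = 18 - 0 = 18 + 0 = 18$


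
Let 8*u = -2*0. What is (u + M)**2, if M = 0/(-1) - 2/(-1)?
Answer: 4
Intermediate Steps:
M = 2 (M = 0*(-1) - 2*(-1) = 0 + 2 = 2)
u = 0 (u = (-2*0)/8 = (1/8)*0 = 0)
(u + M)**2 = (0 + 2)**2 = 2**2 = 4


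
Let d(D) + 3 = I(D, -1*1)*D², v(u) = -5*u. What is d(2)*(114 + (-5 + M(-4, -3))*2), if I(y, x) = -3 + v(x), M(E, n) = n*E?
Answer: 640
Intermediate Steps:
M(E, n) = E*n
I(y, x) = -3 - 5*x
d(D) = -3 + 2*D² (d(D) = -3 + (-3 - (-5))*D² = -3 + (-3 - 5*(-1))*D² = -3 + (-3 + 5)*D² = -3 + 2*D²)
d(2)*(114 + (-5 + M(-4, -3))*2) = (-3 + 2*2²)*(114 + (-5 - 4*(-3))*2) = (-3 + 2*4)*(114 + (-5 + 12)*2) = (-3 + 8)*(114 + 7*2) = 5*(114 + 14) = 5*128 = 640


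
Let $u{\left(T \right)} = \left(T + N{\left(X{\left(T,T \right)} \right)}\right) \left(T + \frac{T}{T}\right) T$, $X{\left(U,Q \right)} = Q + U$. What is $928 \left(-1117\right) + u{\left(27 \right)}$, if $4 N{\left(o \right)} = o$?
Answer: $-1005958$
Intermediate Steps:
$N{\left(o \right)} = \frac{o}{4}$
$u{\left(T \right)} = \frac{3 T^{2} \left(1 + T\right)}{2}$ ($u{\left(T \right)} = \left(T + \frac{T + T}{4}\right) \left(T + \frac{T}{T}\right) T = \left(T + \frac{2 T}{4}\right) \left(T + 1\right) T = \left(T + \frac{T}{2}\right) \left(1 + T\right) T = \frac{3 T}{2} \left(1 + T\right) T = \frac{3 T \left(1 + T\right)}{2} T = \frac{3 T^{2} \left(1 + T\right)}{2}$)
$928 \left(-1117\right) + u{\left(27 \right)} = 928 \left(-1117\right) + \frac{3 \cdot 27^{2} \left(1 + 27\right)}{2} = -1036576 + \frac{3}{2} \cdot 729 \cdot 28 = -1036576 + 30618 = -1005958$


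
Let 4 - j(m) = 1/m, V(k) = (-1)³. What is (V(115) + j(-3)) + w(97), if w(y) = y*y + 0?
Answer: 28237/3 ≈ 9412.3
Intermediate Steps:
V(k) = -1
j(m) = 4 - 1/m
w(y) = y² (w(y) = y² + 0 = y²)
(V(115) + j(-3)) + w(97) = (-1 + (4 - 1/(-3))) + 97² = (-1 + (4 - 1*(-⅓))) + 9409 = (-1 + (4 + ⅓)) + 9409 = (-1 + 13/3) + 9409 = 10/3 + 9409 = 28237/3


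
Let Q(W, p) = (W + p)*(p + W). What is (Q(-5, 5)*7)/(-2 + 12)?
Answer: 0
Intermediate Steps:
Q(W, p) = (W + p)² (Q(W, p) = (W + p)*(W + p) = (W + p)²)
(Q(-5, 5)*7)/(-2 + 12) = ((-5 + 5)²*7)/(-2 + 12) = (0²*7)/10 = (0*7)*(⅒) = 0*(⅒) = 0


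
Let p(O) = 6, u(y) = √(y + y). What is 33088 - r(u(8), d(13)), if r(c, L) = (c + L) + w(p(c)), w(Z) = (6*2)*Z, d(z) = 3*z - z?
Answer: 32986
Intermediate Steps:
u(y) = √2*√y (u(y) = √(2*y) = √2*√y)
d(z) = 2*z
w(Z) = 12*Z
r(c, L) = 72 + L + c (r(c, L) = (c + L) + 12*6 = (L + c) + 72 = 72 + L + c)
33088 - r(u(8), d(13)) = 33088 - (72 + 2*13 + √2*√8) = 33088 - (72 + 26 + √2*(2*√2)) = 33088 - (72 + 26 + 4) = 33088 - 1*102 = 33088 - 102 = 32986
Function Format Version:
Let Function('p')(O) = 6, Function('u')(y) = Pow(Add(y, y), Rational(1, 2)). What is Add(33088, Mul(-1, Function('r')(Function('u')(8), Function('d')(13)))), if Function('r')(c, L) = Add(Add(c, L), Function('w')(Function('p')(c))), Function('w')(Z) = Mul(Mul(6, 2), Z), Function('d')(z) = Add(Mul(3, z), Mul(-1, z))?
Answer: 32986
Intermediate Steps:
Function('u')(y) = Mul(Pow(2, Rational(1, 2)), Pow(y, Rational(1, 2))) (Function('u')(y) = Pow(Mul(2, y), Rational(1, 2)) = Mul(Pow(2, Rational(1, 2)), Pow(y, Rational(1, 2))))
Function('d')(z) = Mul(2, z)
Function('w')(Z) = Mul(12, Z)
Function('r')(c, L) = Add(72, L, c) (Function('r')(c, L) = Add(Add(c, L), Mul(12, 6)) = Add(Add(L, c), 72) = Add(72, L, c))
Add(33088, Mul(-1, Function('r')(Function('u')(8), Function('d')(13)))) = Add(33088, Mul(-1, Add(72, Mul(2, 13), Mul(Pow(2, Rational(1, 2)), Pow(8, Rational(1, 2)))))) = Add(33088, Mul(-1, Add(72, 26, Mul(Pow(2, Rational(1, 2)), Mul(2, Pow(2, Rational(1, 2))))))) = Add(33088, Mul(-1, Add(72, 26, 4))) = Add(33088, Mul(-1, 102)) = Add(33088, -102) = 32986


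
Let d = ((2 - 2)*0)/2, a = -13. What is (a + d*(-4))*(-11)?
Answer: 143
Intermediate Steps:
d = 0 (d = (0*0)*(1/2) = 0*(1/2) = 0)
(a + d*(-4))*(-11) = (-13 + 0*(-4))*(-11) = (-13 + 0)*(-11) = -13*(-11) = 143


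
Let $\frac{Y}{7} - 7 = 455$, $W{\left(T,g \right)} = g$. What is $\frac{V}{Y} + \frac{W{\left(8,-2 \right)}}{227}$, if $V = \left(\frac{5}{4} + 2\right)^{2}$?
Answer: $- \frac{65125}{11745888} \approx -0.0055445$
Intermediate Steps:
$Y = 3234$ ($Y = 49 + 7 \cdot 455 = 49 + 3185 = 3234$)
$V = \frac{169}{16}$ ($V = \left(5 \cdot \frac{1}{4} + 2\right)^{2} = \left(\frac{5}{4} + 2\right)^{2} = \left(\frac{13}{4}\right)^{2} = \frac{169}{16} \approx 10.563$)
$\frac{V}{Y} + \frac{W{\left(8,-2 \right)}}{227} = \frac{169}{16 \cdot 3234} - \frac{2}{227} = \frac{169}{16} \cdot \frac{1}{3234} - \frac{2}{227} = \frac{169}{51744} - \frac{2}{227} = - \frac{65125}{11745888}$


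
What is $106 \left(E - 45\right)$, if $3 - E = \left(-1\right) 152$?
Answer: $11660$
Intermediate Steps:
$E = 155$ ($E = 3 - \left(-1\right) 152 = 3 - -152 = 3 + 152 = 155$)
$106 \left(E - 45\right) = 106 \left(155 - 45\right) = 106 \cdot 110 = 11660$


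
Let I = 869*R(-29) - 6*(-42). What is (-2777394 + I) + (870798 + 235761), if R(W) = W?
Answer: -1695784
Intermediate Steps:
I = -24949 (I = 869*(-29) - 6*(-42) = -25201 + 252 = -24949)
(-2777394 + I) + (870798 + 235761) = (-2777394 - 24949) + (870798 + 235761) = -2802343 + 1106559 = -1695784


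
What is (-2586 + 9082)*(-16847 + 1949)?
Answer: -96777408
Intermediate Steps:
(-2586 + 9082)*(-16847 + 1949) = 6496*(-14898) = -96777408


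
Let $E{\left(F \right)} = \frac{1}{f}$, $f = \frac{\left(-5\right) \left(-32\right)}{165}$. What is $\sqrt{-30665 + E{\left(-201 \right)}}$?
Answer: $\frac{i \sqrt{1962494}}{8} \approx 175.11 i$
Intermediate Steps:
$f = \frac{32}{33}$ ($f = 160 \cdot \frac{1}{165} = \frac{32}{33} \approx 0.9697$)
$E{\left(F \right)} = \frac{33}{32}$ ($E{\left(F \right)} = \frac{1}{\frac{32}{33}} = \frac{33}{32}$)
$\sqrt{-30665 + E{\left(-201 \right)}} = \sqrt{-30665 + \frac{33}{32}} = \sqrt{- \frac{981247}{32}} = \frac{i \sqrt{1962494}}{8}$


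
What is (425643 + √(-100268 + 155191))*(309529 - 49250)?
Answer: 110785934397 + 260279*√54923 ≈ 1.1085e+11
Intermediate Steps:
(425643 + √(-100268 + 155191))*(309529 - 49250) = (425643 + √54923)*260279 = 110785934397 + 260279*√54923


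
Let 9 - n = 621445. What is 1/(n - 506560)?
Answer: -1/1127996 ≈ -8.8653e-7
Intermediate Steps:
n = -621436 (n = 9 - 1*621445 = 9 - 621445 = -621436)
1/(n - 506560) = 1/(-621436 - 506560) = 1/(-1127996) = -1/1127996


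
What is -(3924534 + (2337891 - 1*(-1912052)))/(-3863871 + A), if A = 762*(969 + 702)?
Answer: 8174477/2590569 ≈ 3.1555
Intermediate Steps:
A = 1273302 (A = 762*1671 = 1273302)
-(3924534 + (2337891 - 1*(-1912052)))/(-3863871 + A) = -(3924534 + (2337891 - 1*(-1912052)))/(-3863871 + 1273302) = -(3924534 + (2337891 + 1912052))/(-2590569) = -(3924534 + 4249943)*(-1)/2590569 = -8174477*(-1)/2590569 = -1*(-8174477/2590569) = 8174477/2590569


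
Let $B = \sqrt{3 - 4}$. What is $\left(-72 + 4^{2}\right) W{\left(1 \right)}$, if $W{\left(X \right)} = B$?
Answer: $- 56 i \approx - 56.0 i$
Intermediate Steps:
$B = i$ ($B = \sqrt{-1} = i \approx 1.0 i$)
$W{\left(X \right)} = i$
$\left(-72 + 4^{2}\right) W{\left(1 \right)} = \left(-72 + 4^{2}\right) i = \left(-72 + 16\right) i = - 56 i$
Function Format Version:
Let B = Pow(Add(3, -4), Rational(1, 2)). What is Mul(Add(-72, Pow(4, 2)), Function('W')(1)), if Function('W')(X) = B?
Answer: Mul(-56, I) ≈ Mul(-56.000, I)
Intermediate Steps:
B = I (B = Pow(-1, Rational(1, 2)) = I ≈ Mul(1.0000, I))
Function('W')(X) = I
Mul(Add(-72, Pow(4, 2)), Function('W')(1)) = Mul(Add(-72, Pow(4, 2)), I) = Mul(Add(-72, 16), I) = Mul(-56, I)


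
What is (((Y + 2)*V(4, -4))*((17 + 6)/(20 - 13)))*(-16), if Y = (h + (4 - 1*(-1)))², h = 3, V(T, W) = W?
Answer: 97152/7 ≈ 13879.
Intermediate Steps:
Y = 64 (Y = (3 + (4 - 1*(-1)))² = (3 + (4 + 1))² = (3 + 5)² = 8² = 64)
(((Y + 2)*V(4, -4))*((17 + 6)/(20 - 13)))*(-16) = (((64 + 2)*(-4))*((17 + 6)/(20 - 13)))*(-16) = ((66*(-4))*(23/7))*(-16) = -6072/7*(-16) = 97152/7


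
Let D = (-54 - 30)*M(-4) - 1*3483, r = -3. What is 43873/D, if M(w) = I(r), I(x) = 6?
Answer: -43873/3987 ≈ -11.004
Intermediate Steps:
M(w) = 6
D = -3987 (D = (-54 - 30)*6 - 1*3483 = -84*6 - 3483 = -504 - 3483 = -3987)
43873/D = 43873/(-3987) = 43873*(-1/3987) = -43873/3987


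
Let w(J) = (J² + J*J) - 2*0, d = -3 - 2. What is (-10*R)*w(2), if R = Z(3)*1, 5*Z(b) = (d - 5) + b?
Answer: 112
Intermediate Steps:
d = -5
w(J) = 2*J² (w(J) = (J² + J²) + 0 = 2*J² + 0 = 2*J²)
Z(b) = -2 + b/5 (Z(b) = ((-5 - 5) + b)/5 = (-10 + b)/5 = -2 + b/5)
R = -7/5 (R = (-2 + (⅕)*3)*1 = (-2 + ⅗)*1 = -7/5*1 = -7/5 ≈ -1.4000)
(-10*R)*w(2) = (-10*(-7/5))*(2*2²) = 14*(2*4) = 14*8 = 112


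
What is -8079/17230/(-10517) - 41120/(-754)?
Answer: 286587513491/5255029390 ≈ 54.536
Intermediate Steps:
-8079/17230/(-10517) - 41120/(-754) = -8079*1/17230*(-1/10517) - 41120*(-1/754) = -8079/17230*(-1/10517) + 20560/377 = 8079/181207910 + 20560/377 = 286587513491/5255029390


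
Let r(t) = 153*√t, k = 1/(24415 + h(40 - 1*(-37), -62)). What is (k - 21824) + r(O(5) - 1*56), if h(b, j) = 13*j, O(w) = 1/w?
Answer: -515242815/23609 + 459*I*√155/5 ≈ -21824.0 + 1142.9*I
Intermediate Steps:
O(w) = 1/w
k = 1/23609 (k = 1/(24415 + 13*(-62)) = 1/(24415 - 806) = 1/23609 ≈ 4.2357e-5)
(k - 21824) + r(O(5) - 1*56) = (1/23609 - 21824) + 153*√(1/5 - 1*56) = -515242815/23609 + 153*√(⅕ - 56) = -515242815/23609 + 153*√(-279/5) = -515242815/23609 + 153*(3*I*√155/5) = -515242815/23609 + 459*I*√155/5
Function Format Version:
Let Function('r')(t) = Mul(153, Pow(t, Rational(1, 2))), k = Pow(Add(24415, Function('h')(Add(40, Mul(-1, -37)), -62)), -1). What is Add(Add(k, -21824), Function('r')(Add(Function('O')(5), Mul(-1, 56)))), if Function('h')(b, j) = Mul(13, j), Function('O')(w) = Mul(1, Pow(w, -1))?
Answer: Add(Rational(-515242815, 23609), Mul(Rational(459, 5), I, Pow(155, Rational(1, 2)))) ≈ Add(-21824., Mul(1142.9, I))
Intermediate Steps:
Function('O')(w) = Pow(w, -1)
k = Rational(1, 23609) (k = Pow(Add(24415, Mul(13, -62)), -1) = Pow(Add(24415, -806), -1) = Pow(23609, -1) = Rational(1, 23609) ≈ 4.2357e-5)
Add(Add(k, -21824), Function('r')(Add(Function('O')(5), Mul(-1, 56)))) = Add(Add(Rational(1, 23609), -21824), Mul(153, Pow(Add(Pow(5, -1), Mul(-1, 56)), Rational(1, 2)))) = Add(Rational(-515242815, 23609), Mul(153, Pow(Add(Rational(1, 5), -56), Rational(1, 2)))) = Add(Rational(-515242815, 23609), Mul(153, Pow(Rational(-279, 5), Rational(1, 2)))) = Add(Rational(-515242815, 23609), Mul(153, Mul(Rational(3, 5), I, Pow(155, Rational(1, 2))))) = Add(Rational(-515242815, 23609), Mul(Rational(459, 5), I, Pow(155, Rational(1, 2))))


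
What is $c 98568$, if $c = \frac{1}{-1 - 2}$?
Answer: $-32856$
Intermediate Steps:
$c = - \frac{1}{3}$ ($c = \frac{1}{-3} = - \frac{1}{3} \approx -0.33333$)
$c 98568 = \left(- \frac{1}{3}\right) 98568 = -32856$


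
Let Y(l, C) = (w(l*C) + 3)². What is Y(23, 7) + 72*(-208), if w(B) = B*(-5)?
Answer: 628228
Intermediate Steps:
w(B) = -5*B
Y(l, C) = (3 - 5*C*l)² (Y(l, C) = (-5*l*C + 3)² = (-5*C*l + 3)² = (3 - 5*C*l)²)
Y(23, 7) + 72*(-208) = (-3 + 5*7*23)² + 72*(-208) = (-3 + 805)² - 14976 = 802² - 14976 = 643204 - 14976 = 628228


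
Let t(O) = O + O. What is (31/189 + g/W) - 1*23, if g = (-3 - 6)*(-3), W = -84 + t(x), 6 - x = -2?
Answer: -298591/12852 ≈ -23.233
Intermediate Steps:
x = 8 (x = 6 - 1*(-2) = 6 + 2 = 8)
t(O) = 2*O
W = -68 (W = -84 + 2*8 = -84 + 16 = -68)
g = 27 (g = -9*(-3) = 27)
(31/189 + g/W) - 1*23 = (31/189 + 27/(-68)) - 1*23 = (31*(1/189) + 27*(-1/68)) - 23 = (31/189 - 27/68) - 23 = -2995/12852 - 23 = -298591/12852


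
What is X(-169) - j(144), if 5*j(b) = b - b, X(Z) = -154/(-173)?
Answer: 154/173 ≈ 0.89017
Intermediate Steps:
X(Z) = 154/173 (X(Z) = -154*(-1/173) = 154/173)
j(b) = 0 (j(b) = (b - b)/5 = (⅕)*0 = 0)
X(-169) - j(144) = 154/173 - 1*0 = 154/173 + 0 = 154/173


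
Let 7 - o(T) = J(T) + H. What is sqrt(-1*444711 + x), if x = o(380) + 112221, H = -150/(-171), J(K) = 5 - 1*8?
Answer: I*sqrt(1080230370)/57 ≈ 576.61*I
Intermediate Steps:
J(K) = -3 (J(K) = 5 - 8 = -3)
H = 50/57 (H = -150*(-1/171) = 50/57 ≈ 0.87719)
o(T) = 520/57 (o(T) = 7 - (-3 + 50/57) = 7 - 1*(-121/57) = 7 + 121/57 = 520/57)
x = 6397117/57 (x = 520/57 + 112221 = 6397117/57 ≈ 1.1223e+5)
sqrt(-1*444711 + x) = sqrt(-1*444711 + 6397117/57) = sqrt(-444711 + 6397117/57) = sqrt(-18951410/57) = I*sqrt(1080230370)/57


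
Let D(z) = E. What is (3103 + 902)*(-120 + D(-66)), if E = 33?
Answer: -348435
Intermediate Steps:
D(z) = 33
(3103 + 902)*(-120 + D(-66)) = (3103 + 902)*(-120 + 33) = 4005*(-87) = -348435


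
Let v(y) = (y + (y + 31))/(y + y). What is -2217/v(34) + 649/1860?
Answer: -31149101/20460 ≈ -1522.4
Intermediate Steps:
v(y) = (31 + 2*y)/(2*y) (v(y) = (y + (31 + y))/((2*y)) = (31 + 2*y)*(1/(2*y)) = (31 + 2*y)/(2*y))
-2217/v(34) + 649/1860 = -2217*34/(31/2 + 34) + 649/1860 = -2217/((1/34)*(99/2)) + 649*(1/1860) = -2217/99/68 + 649/1860 = -2217*68/99 + 649/1860 = -50252/33 + 649/1860 = -31149101/20460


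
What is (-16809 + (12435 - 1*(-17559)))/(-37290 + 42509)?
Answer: 13185/5219 ≈ 2.5263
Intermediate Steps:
(-16809 + (12435 - 1*(-17559)))/(-37290 + 42509) = (-16809 + (12435 + 17559))/5219 = (-16809 + 29994)*(1/5219) = 13185*(1/5219) = 13185/5219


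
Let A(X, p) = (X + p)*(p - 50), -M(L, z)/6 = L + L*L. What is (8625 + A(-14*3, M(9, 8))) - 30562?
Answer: 321443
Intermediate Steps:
M(L, z) = -6*L - 6*L² (M(L, z) = -6*(L + L*L) = -6*(L + L²) = -6*L - 6*L²)
A(X, p) = (-50 + p)*(X + p) (A(X, p) = (X + p)*(-50 + p) = (-50 + p)*(X + p))
(8625 + A(-14*3, M(9, 8))) - 30562 = (8625 + ((-6*9*(1 + 9))² - (-700)*3 - (-300)*9*(1 + 9) + (-14*3)*(-6*9*(1 + 9)))) - 30562 = (8625 + ((-6*9*10)² - 50*(-42) - (-300)*9*10 - (-252)*9*10)) - 30562 = (8625 + ((-540)² + 2100 - 50*(-540) - 42*(-540))) - 30562 = (8625 + (291600 + 2100 + 27000 + 22680)) - 30562 = (8625 + 343380) - 30562 = 352005 - 30562 = 321443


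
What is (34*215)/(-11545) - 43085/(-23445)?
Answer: 13041335/10826901 ≈ 1.2045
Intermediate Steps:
(34*215)/(-11545) - 43085/(-23445) = 7310*(-1/11545) - 43085*(-1/23445) = -1462/2309 + 8617/4689 = 13041335/10826901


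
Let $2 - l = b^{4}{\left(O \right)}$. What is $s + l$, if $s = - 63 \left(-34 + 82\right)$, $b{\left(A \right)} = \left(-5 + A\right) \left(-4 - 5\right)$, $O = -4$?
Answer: $-43049743$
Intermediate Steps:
$b{\left(A \right)} = 45 - 9 A$ ($b{\left(A \right)} = \left(-5 + A\right) \left(-9\right) = 45 - 9 A$)
$s = -3024$ ($s = \left(-63\right) 48 = -3024$)
$l = -43046719$ ($l = 2 - \left(45 - -36\right)^{4} = 2 - \left(45 + 36\right)^{4} = 2 - 81^{4} = 2 - 43046721 = -43046719$)
$s + l = -3024 - 43046719 = -43049743$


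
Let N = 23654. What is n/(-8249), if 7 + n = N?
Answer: -23647/8249 ≈ -2.8666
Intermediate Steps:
n = 23647 (n = -7 + 23654 = 23647)
n/(-8249) = 23647/(-8249) = 23647*(-1/8249) = -23647/8249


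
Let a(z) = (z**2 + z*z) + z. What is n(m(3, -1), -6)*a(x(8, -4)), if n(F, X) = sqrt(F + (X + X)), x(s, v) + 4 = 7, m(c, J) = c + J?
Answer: 21*I*sqrt(10) ≈ 66.408*I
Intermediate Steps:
m(c, J) = J + c
x(s, v) = 3 (x(s, v) = -4 + 7 = 3)
n(F, X) = sqrt(F + 2*X)
a(z) = z + 2*z**2 (a(z) = (z**2 + z**2) + z = 2*z**2 + z = z + 2*z**2)
n(m(3, -1), -6)*a(x(8, -4)) = sqrt((-1 + 3) + 2*(-6))*(3*(1 + 2*3)) = sqrt(2 - 12)*(3*(1 + 6)) = sqrt(-10)*(3*7) = (I*sqrt(10))*21 = 21*I*sqrt(10)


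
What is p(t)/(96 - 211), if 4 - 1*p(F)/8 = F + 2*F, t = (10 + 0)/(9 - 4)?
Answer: 16/115 ≈ 0.13913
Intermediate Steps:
t = 2 (t = 10/5 = 10*(⅕) = 2)
p(F) = 32 - 24*F (p(F) = 32 - 8*(F + 2*F) = 32 - 24*F)
p(t)/(96 - 211) = (32 - 24*2)/(96 - 211) = (32 - 48)/(-115) = -16*(-1/115) = 16/115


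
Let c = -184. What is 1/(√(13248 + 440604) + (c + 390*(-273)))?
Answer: -53327/5687310932 - 3*√12607/5687310932 ≈ -9.4357e-6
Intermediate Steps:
1/(√(13248 + 440604) + (c + 390*(-273))) = 1/(√(13248 + 440604) + (-184 + 390*(-273))) = 1/(√453852 + (-184 - 106470)) = 1/(6*√12607 - 106654) = 1/(-106654 + 6*√12607)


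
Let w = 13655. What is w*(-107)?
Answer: -1461085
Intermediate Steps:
w*(-107) = 13655*(-107) = -1461085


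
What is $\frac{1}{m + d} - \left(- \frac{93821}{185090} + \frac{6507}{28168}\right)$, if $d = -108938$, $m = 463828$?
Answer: $\frac{25523404689117}{92512993496840} \approx 0.27589$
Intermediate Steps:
$\frac{1}{m + d} - \left(- \frac{93821}{185090} + \frac{6507}{28168}\right) = \frac{1}{463828 - 108938} - \left(- \frac{93821}{185090} + \frac{6507}{28168}\right) = \frac{1}{354890} - - \frac{719184649}{2606807560} = \frac{1}{354890} + \left(\frac{93821}{185090} - \frac{6507}{28168}\right) = \frac{1}{354890} + \frac{719184649}{2606807560} = \frac{25523404689117}{92512993496840}$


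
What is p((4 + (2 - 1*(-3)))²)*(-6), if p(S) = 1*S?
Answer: -486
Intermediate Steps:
p(S) = S
p((4 + (2 - 1*(-3)))²)*(-6) = (4 + (2 - 1*(-3)))²*(-6) = (4 + (2 + 3))²*(-6) = (4 + 5)²*(-6) = 9²*(-6) = 81*(-6) = -486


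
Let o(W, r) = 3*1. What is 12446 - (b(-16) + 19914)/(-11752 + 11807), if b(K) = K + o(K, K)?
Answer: 664629/55 ≈ 12084.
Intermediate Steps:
o(W, r) = 3
b(K) = 3 + K (b(K) = K + 3 = 3 + K)
12446 - (b(-16) + 19914)/(-11752 + 11807) = 12446 - ((3 - 16) + 19914)/(-11752 + 11807) = 12446 - (-13 + 19914)/55 = 12446 - 19901/55 = 664629/55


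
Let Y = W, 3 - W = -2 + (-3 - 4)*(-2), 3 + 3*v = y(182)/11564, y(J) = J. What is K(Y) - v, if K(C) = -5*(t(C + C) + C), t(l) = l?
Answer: 336995/2478 ≈ 135.99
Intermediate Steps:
v = -2465/2478 (v = -1 + (182/11564)/3 = -1 + (182*(1/11564))/3 = -1 + (⅓)*(13/826) = -1 + 13/2478 = -2465/2478 ≈ -0.99475)
W = -9 (W = 3 - (-2 + (-3 - 4)*(-2)) = 3 - (-2 - 7*(-2)) = 3 - (-2 + 14) = 3 - 1*12 = 3 - 12 = -9)
Y = -9
K(C) = -15*C (K(C) = -5*((C + C) + C) = -5*(2*C + C) = -15*C)
K(Y) - v = -15*(-9) - 1*(-2465/2478) = 135 + 2465/2478 = 336995/2478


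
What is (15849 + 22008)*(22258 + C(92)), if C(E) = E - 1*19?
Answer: 845384667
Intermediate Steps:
C(E) = -19 + E (C(E) = E - 19 = -19 + E)
(15849 + 22008)*(22258 + C(92)) = (15849 + 22008)*(22258 + (-19 + 92)) = 37857*(22258 + 73) = 37857*22331 = 845384667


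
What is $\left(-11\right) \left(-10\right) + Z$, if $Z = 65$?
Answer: $175$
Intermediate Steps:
$\left(-11\right) \left(-10\right) + Z = \left(-11\right) \left(-10\right) + 65 = 110 + 65 = 175$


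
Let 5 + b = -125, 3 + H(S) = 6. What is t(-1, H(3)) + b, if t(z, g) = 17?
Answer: -113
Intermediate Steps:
H(S) = 3 (H(S) = -3 + 6 = 3)
b = -130 (b = -5 - 125 = -130)
t(-1, H(3)) + b = 17 - 130 = -113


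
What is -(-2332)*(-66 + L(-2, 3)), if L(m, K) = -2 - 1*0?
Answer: -158576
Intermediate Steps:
L(m, K) = -2 (L(m, K) = -2 + 0 = -2)
-(-2332)*(-66 + L(-2, 3)) = -(-2332)*(-66 - 2) = -(-2332)*(-68) = -53*2992 = -158576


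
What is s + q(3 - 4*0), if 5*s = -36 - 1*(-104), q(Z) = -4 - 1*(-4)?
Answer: 68/5 ≈ 13.600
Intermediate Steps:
q(Z) = 0 (q(Z) = -4 + 4 = 0)
s = 68/5 (s = (-36 - 1*(-104))/5 = (-36 + 104)/5 = (⅕)*68 = 68/5 ≈ 13.600)
s + q(3 - 4*0) = 68/5 + 0 = 68/5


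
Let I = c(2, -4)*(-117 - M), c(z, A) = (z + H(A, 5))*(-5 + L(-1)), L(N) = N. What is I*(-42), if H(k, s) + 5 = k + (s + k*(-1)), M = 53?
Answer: -85680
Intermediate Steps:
H(k, s) = -5 + s (H(k, s) = -5 + (k + (s + k*(-1))) = -5 + (k + (s - k)) = -5 + s)
c(z, A) = -6*z (c(z, A) = (z + (-5 + 5))*(-5 - 1) = (z + 0)*(-6) = z*(-6) = -6*z)
I = 2040 (I = (-6*2)*(-117 - 1*53) = -12*(-117 - 53) = -12*(-170) = 2040)
I*(-42) = 2040*(-42) = -85680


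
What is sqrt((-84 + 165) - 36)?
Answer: 3*sqrt(5) ≈ 6.7082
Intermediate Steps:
sqrt((-84 + 165) - 36) = sqrt(81 - 36) = sqrt(45) = 3*sqrt(5)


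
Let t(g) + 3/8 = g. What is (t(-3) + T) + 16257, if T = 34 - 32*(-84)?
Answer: 151805/8 ≈ 18976.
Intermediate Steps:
T = 2722 (T = 34 + 2688 = 2722)
t(g) = -3/8 + g
(t(-3) + T) + 16257 = ((-3/8 - 3) + 2722) + 16257 = (-27/8 + 2722) + 16257 = 21749/8 + 16257 = 151805/8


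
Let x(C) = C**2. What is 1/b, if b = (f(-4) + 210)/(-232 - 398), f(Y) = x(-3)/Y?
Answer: -840/277 ≈ -3.0325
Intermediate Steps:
f(Y) = 9/Y (f(Y) = (-3)**2/Y = 9/Y)
b = -277/840 (b = (9/(-4) + 210)/(-232 - 398) = (9*(-1/4) + 210)/(-630) = (-9/4 + 210)*(-1/630) = (831/4)*(-1/630) = -277/840 ≈ -0.32976)
1/b = 1/(-277/840) = -840/277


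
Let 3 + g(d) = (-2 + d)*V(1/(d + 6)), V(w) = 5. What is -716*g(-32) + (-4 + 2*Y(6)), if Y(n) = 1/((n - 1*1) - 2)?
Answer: 371594/3 ≈ 1.2386e+5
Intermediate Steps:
Y(n) = 1/(-3 + n) (Y(n) = 1/((n - 1) - 2) = 1/((-1 + n) - 2) = 1/(-3 + n))
g(d) = -13 + 5*d (g(d) = -3 + (-2 + d)*5 = -3 + (-10 + 5*d) = -13 + 5*d)
-716*g(-32) + (-4 + 2*Y(6)) = -716*(-13 + 5*(-32)) + (-4 + 2/(-3 + 6)) = -716*(-13 - 160) + (-4 + 2/3) = -716*(-173) + (-4 + 2*(⅓)) = 123868 + (-4 + ⅔) = 123868 - 10/3 = 371594/3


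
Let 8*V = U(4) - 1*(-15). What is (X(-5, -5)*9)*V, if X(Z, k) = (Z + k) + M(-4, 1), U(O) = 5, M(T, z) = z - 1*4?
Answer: -585/2 ≈ -292.50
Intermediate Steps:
M(T, z) = -4 + z (M(T, z) = z - 4 = -4 + z)
X(Z, k) = -3 + Z + k (X(Z, k) = (Z + k) + (-4 + 1) = (Z + k) - 3 = -3 + Z + k)
V = 5/2 (V = (5 - 1*(-15))/8 = (5 + 15)/8 = (1/8)*20 = 5/2 ≈ 2.5000)
(X(-5, -5)*9)*V = ((-3 - 5 - 5)*9)*(5/2) = -13*9*(5/2) = -117*5/2 = -585/2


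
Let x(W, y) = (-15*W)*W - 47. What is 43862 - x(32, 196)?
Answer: 59269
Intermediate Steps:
x(W, y) = -47 - 15*W² (x(W, y) = -15*W² - 47 = -47 - 15*W²)
43862 - x(32, 196) = 43862 - (-47 - 15*32²) = 43862 - (-47 - 15*1024) = 43862 - (-47 - 15360) = 43862 - 1*(-15407) = 43862 + 15407 = 59269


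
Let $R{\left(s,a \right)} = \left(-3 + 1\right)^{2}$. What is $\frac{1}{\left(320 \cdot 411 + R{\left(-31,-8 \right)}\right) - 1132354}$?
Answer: $- \frac{1}{1000830} \approx -9.9917 \cdot 10^{-7}$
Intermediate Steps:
$R{\left(s,a \right)} = 4$ ($R{\left(s,a \right)} = \left(-2\right)^{2} = 4$)
$\frac{1}{\left(320 \cdot 411 + R{\left(-31,-8 \right)}\right) - 1132354} = \frac{1}{\left(320 \cdot 411 + 4\right) - 1132354} = \frac{1}{\left(131520 + 4\right) - 1132354} = \frac{1}{131524 - 1132354} = \frac{1}{-1000830} = - \frac{1}{1000830}$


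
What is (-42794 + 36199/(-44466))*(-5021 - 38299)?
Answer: 13739040545660/7411 ≈ 1.8539e+9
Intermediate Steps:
(-42794 + 36199/(-44466))*(-5021 - 38299) = (-42794 + 36199*(-1/44466))*(-43320) = (-42794 - 36199/44466)*(-43320) = -1902914203/44466*(-43320) = 13739040545660/7411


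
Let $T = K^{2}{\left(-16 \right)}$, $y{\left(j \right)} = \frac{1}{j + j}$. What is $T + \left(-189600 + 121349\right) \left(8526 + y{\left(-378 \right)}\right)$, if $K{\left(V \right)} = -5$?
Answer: $- \frac{439922380505}{756} \approx -5.8191 \cdot 10^{8}$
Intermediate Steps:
$y{\left(j \right)} = \frac{1}{2 j}$
$T = 25$ ($T = \left(-5\right)^{2} = 25$)
$T + \left(-189600 + 121349\right) \left(8526 + y{\left(-378 \right)}\right) = 25 + \left(-189600 + 121349\right) \left(8526 + \frac{1}{2 \left(-378\right)}\right) = 25 - 68251 \left(8526 + \frac{1}{2} \left(- \frac{1}{378}\right)\right) = 25 - 68251 \left(8526 - \frac{1}{756}\right) = 25 - \frac{439922399405}{756} = - \frac{439922380505}{756}$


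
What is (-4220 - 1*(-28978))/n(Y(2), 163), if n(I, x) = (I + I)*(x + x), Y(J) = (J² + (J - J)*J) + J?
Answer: 12379/1956 ≈ 6.3287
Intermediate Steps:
Y(J) = J + J² (Y(J) = (J² + 0*J) + J = (J² + 0) + J = J² + J = J + J²)
n(I, x) = 4*I*x (n(I, x) = (2*I)*(2*x) = 4*I*x)
(-4220 - 1*(-28978))/n(Y(2), 163) = (-4220 - 1*(-28978))/((4*(2*(1 + 2))*163)) = (-4220 + 28978)/((4*(2*3)*163)) = 24758/((4*6*163)) = 24758/3912 = 24758*(1/3912) = 12379/1956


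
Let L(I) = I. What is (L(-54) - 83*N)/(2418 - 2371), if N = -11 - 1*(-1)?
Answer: 776/47 ≈ 16.511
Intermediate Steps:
N = -10 (N = -11 + 1 = -10)
(L(-54) - 83*N)/(2418 - 2371) = (-54 - 83*(-10))/(2418 - 2371) = (-54 + 830)/47 = 776*(1/47) = 776/47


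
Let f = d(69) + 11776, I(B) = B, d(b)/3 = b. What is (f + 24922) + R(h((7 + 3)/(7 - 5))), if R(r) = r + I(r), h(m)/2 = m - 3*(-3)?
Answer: 36961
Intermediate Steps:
d(b) = 3*b
f = 11983 (f = 3*69 + 11776 = 207 + 11776 = 11983)
h(m) = 18 + 2*m (h(m) = 2*(m - 3*(-3)) = 2*(m + 9) = 2*(9 + m) = 18 + 2*m)
R(r) = 2*r (R(r) = r + r = 2*r)
(f + 24922) + R(h((7 + 3)/(7 - 5))) = (11983 + 24922) + 2*(18 + 2*((7 + 3)/(7 - 5))) = 36905 + 2*(18 + 2*(10/2)) = 36905 + 2*(18 + 2*(10*(1/2))) = 36905 + 2*(18 + 2*5) = 36905 + 2*(18 + 10) = 36905 + 2*28 = 36905 + 56 = 36961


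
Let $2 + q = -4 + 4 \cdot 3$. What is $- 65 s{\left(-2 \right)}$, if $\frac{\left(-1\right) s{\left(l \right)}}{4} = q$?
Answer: $1560$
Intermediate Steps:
$q = 6$ ($q = -2 + \left(-4 + 4 \cdot 3\right) = -2 + \left(-4 + 12\right) = -2 + 8 = 6$)
$s{\left(l \right)} = -24$ ($s{\left(l \right)} = \left(-4\right) 6 = -24$)
$- 65 s{\left(-2 \right)} = \left(-65\right) \left(-24\right) = 1560$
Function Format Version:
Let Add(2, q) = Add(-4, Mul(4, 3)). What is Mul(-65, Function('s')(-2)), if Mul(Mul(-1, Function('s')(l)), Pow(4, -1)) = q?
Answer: 1560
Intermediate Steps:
q = 6 (q = Add(-2, Add(-4, Mul(4, 3))) = Add(-2, Add(-4, 12)) = Add(-2, 8) = 6)
Function('s')(l) = -24 (Function('s')(l) = Mul(-4, 6) = -24)
Mul(-65, Function('s')(-2)) = Mul(-65, -24) = 1560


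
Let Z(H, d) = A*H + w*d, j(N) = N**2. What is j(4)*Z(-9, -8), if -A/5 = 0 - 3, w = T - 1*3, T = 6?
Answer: -2544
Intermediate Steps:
w = 3 (w = 6 - 1*3 = 6 - 3 = 3)
A = 15 (A = -5*(0 - 3) = -5*(-3) = 15)
Z(H, d) = 3*d + 15*H (Z(H, d) = 15*H + 3*d = 3*d + 15*H)
j(4)*Z(-9, -8) = 4**2*(3*(-8) + 15*(-9)) = 16*(-24 - 135) = 16*(-159) = -2544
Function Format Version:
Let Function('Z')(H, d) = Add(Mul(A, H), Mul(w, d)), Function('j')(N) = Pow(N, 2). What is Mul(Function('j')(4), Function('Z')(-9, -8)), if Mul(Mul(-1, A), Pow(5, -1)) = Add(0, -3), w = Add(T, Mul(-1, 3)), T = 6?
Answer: -2544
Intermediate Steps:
w = 3 (w = Add(6, Mul(-1, 3)) = Add(6, -3) = 3)
A = 15 (A = Mul(-5, Add(0, -3)) = Mul(-5, -3) = 15)
Function('Z')(H, d) = Add(Mul(3, d), Mul(15, H)) (Function('Z')(H, d) = Add(Mul(15, H), Mul(3, d)) = Add(Mul(3, d), Mul(15, H)))
Mul(Function('j')(4), Function('Z')(-9, -8)) = Mul(Pow(4, 2), Add(Mul(3, -8), Mul(15, -9))) = Mul(16, Add(-24, -135)) = Mul(16, -159) = -2544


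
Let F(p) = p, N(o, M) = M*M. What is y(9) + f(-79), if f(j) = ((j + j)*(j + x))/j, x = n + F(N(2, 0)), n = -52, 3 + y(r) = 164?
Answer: -101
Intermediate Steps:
N(o, M) = M**2
y(r) = 161 (y(r) = -3 + 164 = 161)
x = -52 (x = -52 + 0**2 = -52 + 0 = -52)
f(j) = -104 + 2*j (f(j) = ((j + j)*(j - 52))/j = ((2*j)*(-52 + j))/j = (2*j*(-52 + j))/j = -104 + 2*j)
y(9) + f(-79) = 161 + (-104 + 2*(-79)) = 161 + (-104 - 158) = 161 - 262 = -101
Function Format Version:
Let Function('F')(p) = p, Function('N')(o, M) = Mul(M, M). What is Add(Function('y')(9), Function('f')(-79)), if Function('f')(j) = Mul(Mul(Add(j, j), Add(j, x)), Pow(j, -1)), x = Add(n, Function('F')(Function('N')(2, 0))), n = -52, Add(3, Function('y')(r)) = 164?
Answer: -101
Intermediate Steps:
Function('N')(o, M) = Pow(M, 2)
Function('y')(r) = 161 (Function('y')(r) = Add(-3, 164) = 161)
x = -52 (x = Add(-52, Pow(0, 2)) = Add(-52, 0) = -52)
Function('f')(j) = Add(-104, Mul(2, j)) (Function('f')(j) = Mul(Mul(Add(j, j), Add(j, -52)), Pow(j, -1)) = Mul(Mul(Mul(2, j), Add(-52, j)), Pow(j, -1)) = Mul(Mul(2, j, Add(-52, j)), Pow(j, -1)) = Add(-104, Mul(2, j)))
Add(Function('y')(9), Function('f')(-79)) = Add(161, Add(-104, Mul(2, -79))) = Add(161, Add(-104, -158)) = Add(161, -262) = -101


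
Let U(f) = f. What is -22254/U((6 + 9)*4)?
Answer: -3709/10 ≈ -370.90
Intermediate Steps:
-22254/U((6 + 9)*4) = -22254*1/(4*(6 + 9)) = -22254/(15*4) = -22254/60 = -22254*1/60 = -3709/10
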